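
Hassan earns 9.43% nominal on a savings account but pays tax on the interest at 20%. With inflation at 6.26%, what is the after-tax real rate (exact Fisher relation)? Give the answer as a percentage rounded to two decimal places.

1.21%

After-tax nominal return = 9.43% × (1 − 0.2) = 7.5440%.
1 + r = 1.07544 / 1.06260 = 1.012084
After-tax real rate = 1.012084 − 1 → 1.21%.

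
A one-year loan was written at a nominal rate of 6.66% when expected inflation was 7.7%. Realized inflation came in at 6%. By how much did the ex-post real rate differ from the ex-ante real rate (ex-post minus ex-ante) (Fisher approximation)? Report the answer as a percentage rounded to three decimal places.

1.700%

Ex-ante: 6.66% − 7.7% = -1.040%
Ex-post: 6.66% − 6% = 0.660%
Difference (ex-post − ex-ante) = 1.7000% → 1.700%.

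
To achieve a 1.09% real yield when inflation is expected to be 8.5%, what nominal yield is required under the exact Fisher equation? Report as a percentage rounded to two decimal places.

9.68%

(1 + i) = (1 + r)(1 + π) = 1.01090 × 1.08500 = 1.0968265
i = 1.0968265 − 1, so the required nominal rate is 9.68%.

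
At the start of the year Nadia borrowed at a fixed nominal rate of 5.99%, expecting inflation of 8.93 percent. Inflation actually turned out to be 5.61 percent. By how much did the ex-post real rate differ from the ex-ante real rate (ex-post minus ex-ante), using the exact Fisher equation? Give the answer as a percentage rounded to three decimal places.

Ex-ante: (1 + 0.0599)/(1 + 0.0893) − 1 = -2.6990%
Ex-post: (1 + 0.0599)/(1 + 0.0561) − 1 = 0.3598%
Difference (ex-post − ex-ante) = 3.0588% → 3.059%.

3.059%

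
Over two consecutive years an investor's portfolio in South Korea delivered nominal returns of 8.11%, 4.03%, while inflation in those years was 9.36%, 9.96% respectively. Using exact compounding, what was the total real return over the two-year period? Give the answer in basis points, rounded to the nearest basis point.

-647 basis points

Compound the nominal returns: 1.0811 × 1.0403 = 1.124668.
Compound inflation: 1.0936 × 1.0996 = 1.202523.
Deflate: 1.124668 / 1.202523 = 0.935258.
Total real return = 0.935258 − 1 → -647 basis points.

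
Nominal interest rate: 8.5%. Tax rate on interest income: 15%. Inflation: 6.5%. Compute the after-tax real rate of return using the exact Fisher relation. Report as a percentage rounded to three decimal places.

After-tax nominal return = 8.5% × (1 − 0.15) = 7.2250%.
1 + r = 1.07225 / 1.06500 = 1.006808
After-tax real rate = 1.006808 − 1 → 0.681%.

0.681%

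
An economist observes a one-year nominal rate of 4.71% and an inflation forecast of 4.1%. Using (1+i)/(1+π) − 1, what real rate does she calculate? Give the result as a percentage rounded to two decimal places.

1 + r = 1.04710 / 1.04100 = 1.005860
r = 1.005860 − 1 = 0.5860%, i.e. 0.59%.

0.59%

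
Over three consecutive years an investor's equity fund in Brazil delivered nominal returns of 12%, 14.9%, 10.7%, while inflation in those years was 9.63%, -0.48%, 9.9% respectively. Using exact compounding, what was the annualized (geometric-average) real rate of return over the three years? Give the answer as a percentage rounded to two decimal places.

5.91%

Nominal growth factor = 1.1200 × 1.1490 × 1.1070 = 1.42457616
Price-level growth factor = 1.0963 × 0.9952 × 1.0990 = 1.19905050
Real growth factor = 1.42457616 / 1.19905050 = 1.18808688
Annualized real rate = 1.18808688^(1/3) − 1 = 5.9130% → 5.91%.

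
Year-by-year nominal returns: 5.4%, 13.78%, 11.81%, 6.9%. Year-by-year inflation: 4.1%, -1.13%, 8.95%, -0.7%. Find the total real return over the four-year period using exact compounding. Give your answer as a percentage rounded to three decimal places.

28.728%

Nominal growth factor = 1.0540 × 1.1378 × 1.1181 × 1.0690 = 1.433392
Price-level growth factor = 1.0410 × 0.9887 × 1.0895 × 0.9930 = 1.113504
Real growth factor = 1.433392 / 1.113504 = 1.287280
Total real return = 1.287280 − 1 → 28.728%.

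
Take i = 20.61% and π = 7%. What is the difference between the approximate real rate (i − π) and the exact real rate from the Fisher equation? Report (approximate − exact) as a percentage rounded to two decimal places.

Approximate: r ≈ 20.610% − 7.000% = 13.6100%
Exact: (1 + 0.2061)/(1 + 0.0700) − 1 = 12.7196%
Error = 13.6100% − 12.7196% = 0.8904% → 0.89%.

0.89%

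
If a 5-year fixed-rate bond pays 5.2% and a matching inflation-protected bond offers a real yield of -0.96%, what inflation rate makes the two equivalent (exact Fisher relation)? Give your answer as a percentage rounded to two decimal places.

6.22%

(1 + π) = (1 + i)/(1 + r) = 1.05200 / 0.99040 = 1.062197
Break-even inflation = 1.062197 − 1 → 6.22%.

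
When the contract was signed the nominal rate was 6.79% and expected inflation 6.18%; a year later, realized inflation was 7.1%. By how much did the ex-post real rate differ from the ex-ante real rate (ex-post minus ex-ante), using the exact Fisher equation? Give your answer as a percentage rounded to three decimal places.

Ex-ante: (1 + 0.0679)/(1 + 0.0618) − 1 = 0.5745%
Ex-post: (1 + 0.0679)/(1 + 0.0710) − 1 = -0.2894%
Difference (ex-post − ex-ante) = -0.8639% → -0.864%.

-0.864%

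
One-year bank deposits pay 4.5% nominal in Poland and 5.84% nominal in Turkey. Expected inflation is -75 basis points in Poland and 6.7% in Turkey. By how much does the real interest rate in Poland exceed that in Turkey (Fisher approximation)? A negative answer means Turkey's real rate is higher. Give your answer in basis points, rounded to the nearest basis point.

Poland: 4.5% − (-0.75%) = 5.250%
Turkey: 5.84% − 6.7% = -0.860%
Differential = 6.110% → 611 basis points.

611 basis points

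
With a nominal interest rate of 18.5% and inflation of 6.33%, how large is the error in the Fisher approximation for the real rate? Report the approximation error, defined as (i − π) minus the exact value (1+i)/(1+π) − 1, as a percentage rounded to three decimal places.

Approximate: r ≈ 18.500% − 6.330% = 12.1700%
Exact: (1 + 0.1850)/(1 + 0.0633) − 1 = 11.4454999%
Error = 12.1700% − 11.4454999% = 0.7245001% → 0.725%.

0.725%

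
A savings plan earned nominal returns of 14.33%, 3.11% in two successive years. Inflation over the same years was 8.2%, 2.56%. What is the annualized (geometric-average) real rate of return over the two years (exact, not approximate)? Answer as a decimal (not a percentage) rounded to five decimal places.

0.03069

Nominal growth factor = 1.1433 × 1.0311 = 1.17885663
Price-level growth factor = 1.0820 × 1.0256 = 1.10969920
Real growth factor = 1.17885663 / 1.10969920 = 1.06232088
Annualized real rate = 1.06232088^(1/2) − 1 = 3.0690% → 0.03069.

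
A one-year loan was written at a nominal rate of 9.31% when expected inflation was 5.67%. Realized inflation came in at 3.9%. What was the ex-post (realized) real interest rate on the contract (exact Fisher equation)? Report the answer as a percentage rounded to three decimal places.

Ex-post: (1 + 0.0931)/(1 + 0.0390) − 1 = 5.2069%
So the realized real rate is 5.207%.

5.207%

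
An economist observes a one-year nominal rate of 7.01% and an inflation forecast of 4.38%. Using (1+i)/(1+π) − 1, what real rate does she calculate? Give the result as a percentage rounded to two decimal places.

By the Fisher equation, 1 + r = (1 + i)/(1 + π).
1 + r = 1.07010 / 1.04380 = 1.025196
r = 1.025196 − 1 = 2.5196%, i.e. 2.52%.

2.52%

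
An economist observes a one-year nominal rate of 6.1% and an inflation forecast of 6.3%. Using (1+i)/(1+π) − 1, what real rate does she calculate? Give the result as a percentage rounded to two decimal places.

-0.19%

1 + r = 1.06100 / 1.06300 = 0.998119
r = 0.998119 − 1 = -0.1881%, i.e. -0.19%.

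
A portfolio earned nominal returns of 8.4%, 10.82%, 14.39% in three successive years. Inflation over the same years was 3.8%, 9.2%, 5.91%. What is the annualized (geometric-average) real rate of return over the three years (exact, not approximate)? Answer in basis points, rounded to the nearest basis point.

Compound the nominal returns: 1.0840 × 1.1082 × 1.1439 = 1.37415426.
Compound inflation: 1.0380 × 1.0920 × 1.0591 = 1.20048561.
Deflate: 1.37415426 / 1.20048561 = 1.14466533.
Annualized real rate = 1.14466533^(1/3) − 1 = 4.6067% → 461 basis points.

461 basis points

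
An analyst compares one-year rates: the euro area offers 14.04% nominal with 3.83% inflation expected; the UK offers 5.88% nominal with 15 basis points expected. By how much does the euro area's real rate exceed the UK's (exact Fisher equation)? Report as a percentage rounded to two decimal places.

The euro area: (1 + 0.1404)/(1 + 0.0383) − 1 = 9.8334%
The UK: (1 + 0.0588)/(1 + 0.0015) − 1 = 5.7214%
Differential = 9.8334% − 5.7214% = 4.1120% → 4.11%.

4.11%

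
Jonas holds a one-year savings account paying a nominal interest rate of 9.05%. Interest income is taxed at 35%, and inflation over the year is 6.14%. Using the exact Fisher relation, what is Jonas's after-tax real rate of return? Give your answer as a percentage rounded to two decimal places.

After-tax nominal return = 9.05% × (1 − 0.35) = 5.8825%.
1 + r = 1.058825 / 1.06140 = 0.997574
After-tax real rate = 0.997574 − 1 → -0.24%.

-0.24%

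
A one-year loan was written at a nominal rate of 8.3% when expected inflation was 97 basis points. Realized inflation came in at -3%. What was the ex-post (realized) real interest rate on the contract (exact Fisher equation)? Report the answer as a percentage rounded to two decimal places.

11.65%

Ex-post: (1 + 0.0830)/(1 − 0.0300) − 1 = 11.6495%
So the realized real rate is 11.65%.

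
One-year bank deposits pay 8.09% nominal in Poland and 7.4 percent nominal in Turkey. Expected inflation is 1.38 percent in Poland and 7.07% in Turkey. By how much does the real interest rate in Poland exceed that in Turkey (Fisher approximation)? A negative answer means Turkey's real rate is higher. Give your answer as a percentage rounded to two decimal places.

Poland: 8.09% − 1.38% = 6.710%
Turkey: 7.4% − 7.07% = 0.330%
Differential = 6.380% → 6.38%.

6.38%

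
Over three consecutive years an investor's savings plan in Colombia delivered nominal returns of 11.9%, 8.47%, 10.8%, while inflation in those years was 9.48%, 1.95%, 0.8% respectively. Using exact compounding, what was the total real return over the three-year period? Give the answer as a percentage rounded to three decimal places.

Nominal growth factor = 1.1190 × 1.0847 × 1.1080 = 1.3448675
Price-level growth factor = 1.0948 × 1.0195 × 1.0080 = 1.1250778
Real growth factor = 1.3448675 / 1.1250778 = 1.1953551
Total real return = 1.1953551 − 1 → 19.536%.

19.536%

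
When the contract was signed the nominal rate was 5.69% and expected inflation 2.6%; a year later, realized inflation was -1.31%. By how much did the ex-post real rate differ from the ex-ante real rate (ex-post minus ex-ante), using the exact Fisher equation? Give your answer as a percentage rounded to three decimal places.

4.081%

Ex-ante: (1 + 0.0569)/(1 + 0.0260) − 1 = 3.0117%
Ex-post: (1 + 0.0569)/(1 − 0.0131) − 1 = 7.0929%
Difference (ex-post − ex-ante) = 4.0812% → 4.081%.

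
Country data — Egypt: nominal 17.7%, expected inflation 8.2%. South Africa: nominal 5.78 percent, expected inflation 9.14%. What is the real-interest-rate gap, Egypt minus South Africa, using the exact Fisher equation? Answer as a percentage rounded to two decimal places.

Egypt: (1 + 0.1770)/(1 + 0.0820) − 1 = 8.7800%
South Africa: (1 + 0.0578)/(1 + 0.0914) − 1 = -3.0786%
Differential = 8.7800% − (-3.0786%) = 11.8587% → 11.86%.

11.86%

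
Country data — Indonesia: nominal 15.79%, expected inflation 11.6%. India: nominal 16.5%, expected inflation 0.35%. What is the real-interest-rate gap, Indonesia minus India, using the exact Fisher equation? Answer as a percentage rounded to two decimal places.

Indonesia: (1 + 0.1579)/(1 + 0.1160) − 1 = 3.7545%
India: (1 + 0.1650)/(1 + 0.0035) − 1 = 16.0937%
Differential = 3.7545% − 16.0937% = -12.3392% → -12.34%.

-12.34%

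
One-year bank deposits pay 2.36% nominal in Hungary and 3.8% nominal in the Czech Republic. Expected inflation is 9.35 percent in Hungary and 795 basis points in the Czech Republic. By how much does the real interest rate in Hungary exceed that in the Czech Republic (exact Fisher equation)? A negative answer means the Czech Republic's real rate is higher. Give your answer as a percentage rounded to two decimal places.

-2.55%

Hungary: (1 + 0.0236)/(1 + 0.0935) − 1 = -6.3923%
The Czech Republic: (1 + 0.0380)/(1 + 0.0795) − 1 = -3.8444%
Differential = -6.3923% − (-3.8444%) = -2.5479% → -2.55%.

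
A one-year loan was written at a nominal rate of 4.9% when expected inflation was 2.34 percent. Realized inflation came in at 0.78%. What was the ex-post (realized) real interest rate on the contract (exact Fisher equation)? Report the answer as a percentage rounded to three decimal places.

Ex-post: (1 + 0.0490)/(1 + 0.0078) − 1 = 4.0881%
So the realized real rate is 4.088%.

4.088%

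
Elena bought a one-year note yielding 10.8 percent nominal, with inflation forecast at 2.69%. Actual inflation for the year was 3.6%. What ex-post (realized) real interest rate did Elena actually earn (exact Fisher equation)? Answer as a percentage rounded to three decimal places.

Ex-post: (1 + 0.1080)/(1 + 0.0360) − 1 = 6.9498%
So the realized real rate is 6.950%.

6.950%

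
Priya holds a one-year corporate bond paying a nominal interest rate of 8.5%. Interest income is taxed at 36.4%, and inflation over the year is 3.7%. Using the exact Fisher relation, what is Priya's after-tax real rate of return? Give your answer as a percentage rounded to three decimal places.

1.645%

After-tax nominal return = 8.5% × (1 − 0.364) = 5.4060%.
1 + r = 1.05406 / 1.03700 = 1.016451
After-tax real rate = 1.016451 − 1 → 1.645%.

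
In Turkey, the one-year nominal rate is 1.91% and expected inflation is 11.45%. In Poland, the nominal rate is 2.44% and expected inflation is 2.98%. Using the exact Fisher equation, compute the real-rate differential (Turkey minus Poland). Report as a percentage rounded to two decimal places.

-8.04%

Turkey: (1 + 0.0191)/(1 + 0.1145) − 1 = -8.5599%
Poland: (1 + 0.0244)/(1 + 0.0298) − 1 = -0.5244%
Differential = -8.5599% − (-0.5244%) = -8.0355% → -8.04%.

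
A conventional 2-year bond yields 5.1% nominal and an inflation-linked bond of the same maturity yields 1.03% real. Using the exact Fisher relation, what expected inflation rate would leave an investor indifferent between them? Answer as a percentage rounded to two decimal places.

4.03%

(1 + π) = (1 + i)/(1 + r) = 1.05100 / 1.01030 = 1.040285
Break-even inflation = 1.040285 − 1 → 4.03%.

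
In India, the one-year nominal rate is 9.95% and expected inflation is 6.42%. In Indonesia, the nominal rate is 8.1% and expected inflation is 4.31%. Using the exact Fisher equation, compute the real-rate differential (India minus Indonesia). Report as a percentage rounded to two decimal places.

India: (1 + 0.0995)/(1 + 0.0642) − 1 = 3.3170%
Indonesia: (1 + 0.0810)/(1 + 0.0431) − 1 = 3.6334%
Differential = 3.3170% − 3.6334% = -0.3164% → -0.32%.

-0.32%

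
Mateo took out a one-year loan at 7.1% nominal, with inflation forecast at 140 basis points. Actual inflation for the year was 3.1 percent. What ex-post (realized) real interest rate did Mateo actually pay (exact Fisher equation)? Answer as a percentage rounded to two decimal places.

Ex-post: (1 + 0.0710)/(1 + 0.0310) − 1 = 3.8797%
So the realized real rate is 3.88%.

3.88%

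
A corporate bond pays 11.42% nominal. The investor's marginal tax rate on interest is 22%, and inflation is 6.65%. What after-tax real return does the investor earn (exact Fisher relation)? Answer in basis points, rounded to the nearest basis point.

After-tax nominal return = 11.42% × (1 − 0.22) = 8.9076%.
1 + r = 1.089076 / 1.06650 = 1.021168
After-tax real rate = 1.021168 − 1 → 212 basis points.

212 basis points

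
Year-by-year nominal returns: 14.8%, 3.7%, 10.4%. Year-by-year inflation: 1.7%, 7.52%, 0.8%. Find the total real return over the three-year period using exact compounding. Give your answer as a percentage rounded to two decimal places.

19.24%

Compound the nominal returns: 1.1480 × 1.0370 × 1.1040 = 1.314286.
Compound inflation: 1.0170 × 1.0752 × 1.0080 = 1.102226.
Deflate: 1.314286 / 1.102226 = 1.192392.
Total real return = 1.192392 − 1 → 19.24%.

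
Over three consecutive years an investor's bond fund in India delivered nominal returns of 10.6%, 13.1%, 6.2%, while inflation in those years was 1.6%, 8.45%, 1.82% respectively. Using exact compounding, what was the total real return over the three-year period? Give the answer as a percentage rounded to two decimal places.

Nominal growth factor = 1.1060 × 1.1310 × 1.0620 = 1.328441
Price-level growth factor = 1.0160 × 1.0845 × 1.0182 = 1.121906
Real growth factor = 1.328441 / 1.121906 = 1.184093
Total real return = 1.184093 − 1 → 18.41%.

18.41%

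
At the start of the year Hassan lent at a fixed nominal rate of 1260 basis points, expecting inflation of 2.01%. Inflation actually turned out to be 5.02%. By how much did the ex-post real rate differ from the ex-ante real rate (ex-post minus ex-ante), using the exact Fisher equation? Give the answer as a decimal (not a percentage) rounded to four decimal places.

-0.0316

Ex-ante: (1 + 0.1260)/(1 + 0.0201) − 1 = 10.3813%
Ex-post: (1 + 0.1260)/(1 + 0.0502) − 1 = 7.2177%
Difference (ex-post − ex-ante) = -3.1637% → -0.0316.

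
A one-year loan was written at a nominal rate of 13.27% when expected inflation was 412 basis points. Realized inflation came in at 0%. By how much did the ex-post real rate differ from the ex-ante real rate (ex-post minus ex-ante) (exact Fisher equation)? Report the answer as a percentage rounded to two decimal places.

4.48%

Ex-ante: (1 + 0.1327)/(1 + 0.0412) − 1 = 8.7879%
Ex-post: (1 + 0.1327)/(1 + 0.0000) − 1 = 13.2700%
Difference (ex-post − ex-ante) = 4.4821% → 4.48%.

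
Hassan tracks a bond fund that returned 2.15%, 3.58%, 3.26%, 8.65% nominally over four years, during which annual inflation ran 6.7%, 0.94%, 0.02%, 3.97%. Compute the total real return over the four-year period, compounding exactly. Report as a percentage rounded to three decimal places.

5.987%

Nominal growth factor = 1.0215 × 1.0358 × 1.0326 × 1.0865 = 1.187069
Price-level growth factor = 1.0670 × 1.0094 × 1.0002 × 1.0397 = 1.120012
Real growth factor = 1.187069 / 1.120012 = 1.059872
Total real return = 1.059872 − 1 → 5.987%.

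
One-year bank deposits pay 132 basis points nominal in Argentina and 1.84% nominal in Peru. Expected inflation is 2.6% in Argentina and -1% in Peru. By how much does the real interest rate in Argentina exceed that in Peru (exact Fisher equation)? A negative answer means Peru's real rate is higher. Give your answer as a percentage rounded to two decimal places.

Argentina: (1 + 0.0132)/(1 + 0.0260) − 1 = -1.2476%
Peru: (1 + 0.0184)/(1 − 0.0100) − 1 = 2.8687%
Differential = -1.2476% − 2.8687% = -4.1163% → -4.12%.

-4.12%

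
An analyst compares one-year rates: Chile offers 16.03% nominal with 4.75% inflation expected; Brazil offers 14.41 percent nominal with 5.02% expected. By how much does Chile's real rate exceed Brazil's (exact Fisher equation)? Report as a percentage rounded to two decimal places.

Chile: (1 + 0.1603)/(1 + 0.0475) − 1 = 10.7685%
Brazil: (1 + 0.1441)/(1 + 0.0502) − 1 = 8.9412%
Differential = 10.7685% − 8.9412% = 1.8273% → 1.83%.

1.83%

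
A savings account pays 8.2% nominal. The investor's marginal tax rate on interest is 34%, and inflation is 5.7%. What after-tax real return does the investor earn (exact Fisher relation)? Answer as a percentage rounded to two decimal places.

After-tax nominal return = 8.2% × (1 − 0.34) = 5.4120%.
1 + r = 1.05412 / 1.05700 = 0.997275
After-tax real rate = 0.997275 − 1 → -0.27%.

-0.27%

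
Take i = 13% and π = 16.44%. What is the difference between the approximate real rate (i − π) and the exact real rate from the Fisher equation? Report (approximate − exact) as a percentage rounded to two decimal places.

Approximate: r ≈ 13.000% − 16.440% = -3.4400%
Exact: (1 + 0.1300)/(1 + 0.1644) − 1 = -2.9543%
Error = -3.4400% − (-2.9543%) = -0.4857% → -0.49%.

-0.49%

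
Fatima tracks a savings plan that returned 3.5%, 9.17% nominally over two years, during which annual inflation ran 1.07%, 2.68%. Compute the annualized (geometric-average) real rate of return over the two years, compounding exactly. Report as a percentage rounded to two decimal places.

Compound the nominal returns: 1.0350 × 1.0917 = 1.12990950.
Compound inflation: 1.0107 × 1.0268 = 1.03778676.
Deflate: 1.12990950 / 1.03778676 = 1.08876847.
Annualized real rate = 1.08876847^(1/2) − 1 = 4.3441% → 4.34%.

4.34%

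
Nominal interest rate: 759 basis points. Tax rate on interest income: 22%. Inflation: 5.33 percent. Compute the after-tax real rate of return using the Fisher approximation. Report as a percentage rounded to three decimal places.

0.590%

After-tax nominal return = 7.59% × (1 − 0.22) = 5.9202%.
r ≈ 5.9202% − 5.33% → 0.590%.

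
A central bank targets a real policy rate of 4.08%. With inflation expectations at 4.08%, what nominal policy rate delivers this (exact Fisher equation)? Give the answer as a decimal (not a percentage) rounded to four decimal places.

(1 + i) = (1 + r)(1 + π) = 1.04080 × 1.04080 = 1.08326464
i = 1.08326464 − 1, so the required nominal rate is 0.0833.

0.0833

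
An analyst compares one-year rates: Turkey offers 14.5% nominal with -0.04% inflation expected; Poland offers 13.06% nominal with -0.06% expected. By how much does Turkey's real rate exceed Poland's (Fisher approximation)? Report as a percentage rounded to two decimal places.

Turkey: 14.5% − (-0.04%) = 14.540%
Poland: 13.06% − (-0.06%) = 13.120%
Differential = 1.420% → 1.42%.

1.42%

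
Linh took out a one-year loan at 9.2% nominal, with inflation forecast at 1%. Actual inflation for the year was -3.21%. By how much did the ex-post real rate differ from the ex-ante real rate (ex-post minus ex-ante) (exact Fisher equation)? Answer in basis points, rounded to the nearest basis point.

470 basis points

Ex-ante: (1 + 0.0920)/(1 + 0.0100) − 1 = 8.1188%
Ex-post: (1 + 0.0920)/(1 − 0.0321) − 1 = 12.8216%
Difference (ex-post − ex-ante) = 4.7028% → 470 basis points.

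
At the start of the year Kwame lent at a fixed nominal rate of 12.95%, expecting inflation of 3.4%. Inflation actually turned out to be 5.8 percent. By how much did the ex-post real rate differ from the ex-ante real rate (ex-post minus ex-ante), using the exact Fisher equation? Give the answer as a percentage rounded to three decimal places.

-2.478%

Ex-ante: (1 + 0.1295)/(1 + 0.0340) − 1 = 9.2360%
Ex-post: (1 + 0.1295)/(1 + 0.0580) − 1 = 6.7580%
Difference (ex-post − ex-ante) = -2.4779% → -2.478%.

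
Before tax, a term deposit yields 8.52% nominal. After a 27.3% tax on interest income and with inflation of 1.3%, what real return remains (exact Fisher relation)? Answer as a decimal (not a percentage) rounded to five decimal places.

0.04831

After-tax nominal return = 8.52% × (1 − 0.273) = 6.19404%.
1 + r = 1.0619404 / 1.01300 = 1.048312
After-tax real rate = 1.048312 − 1 → 0.04831.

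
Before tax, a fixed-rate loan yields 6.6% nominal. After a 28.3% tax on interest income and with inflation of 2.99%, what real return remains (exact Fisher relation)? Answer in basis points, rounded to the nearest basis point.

169 basis points

After-tax nominal return = 6.6% × (1 − 0.283) = 4.7322%.
1 + r = 1.047322 / 1.02990 = 1.016916
After-tax real rate = 1.016916 − 1 → 169 basis points.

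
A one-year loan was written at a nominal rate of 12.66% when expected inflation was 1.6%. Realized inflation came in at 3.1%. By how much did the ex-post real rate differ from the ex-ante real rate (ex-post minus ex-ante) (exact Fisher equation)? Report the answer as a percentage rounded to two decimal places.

-1.61%

Ex-ante: (1 + 0.1266)/(1 + 0.0160) − 1 = 10.8858%
Ex-post: (1 + 0.1266)/(1 + 0.0310) − 1 = 9.2726%
Difference (ex-post − ex-ante) = -1.6133% → -1.61%.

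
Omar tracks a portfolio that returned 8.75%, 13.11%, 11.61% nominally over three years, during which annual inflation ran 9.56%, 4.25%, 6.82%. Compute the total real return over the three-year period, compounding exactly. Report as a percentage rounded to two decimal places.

Nominal growth factor = 1.0875 × 1.1311 × 1.1161 = 1.372883
Price-level growth factor = 1.0956 × 1.0425 × 1.0682 = 1.220059
Real growth factor = 1.372883 / 1.220059 = 1.125260
Total real return = 1.125260 − 1 → 12.53%.

12.53%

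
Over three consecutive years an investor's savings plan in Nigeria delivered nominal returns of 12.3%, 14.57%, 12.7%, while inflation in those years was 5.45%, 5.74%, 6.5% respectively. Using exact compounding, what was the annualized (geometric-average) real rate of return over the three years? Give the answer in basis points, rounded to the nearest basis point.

Compound the nominal returns: 1.1230 × 1.1457 × 1.1270 = 1.45002198.
Compound inflation: 1.0545 × 1.0574 × 1.0650 = 1.18750514.
Deflate: 1.45002198 / 1.18750514 = 1.22106586.
Annualized real rate = 1.22106586^(1/3) − 1 = 6.8841% → 688 basis points.

688 basis points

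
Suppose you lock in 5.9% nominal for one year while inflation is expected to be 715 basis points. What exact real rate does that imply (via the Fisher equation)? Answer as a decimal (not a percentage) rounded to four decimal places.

By the Fisher equation, 1 + r = (1 + i)/(1 + π).
1 + r = 1.05900 / 1.07150 = 0.988334
r = 0.988334 − 1 = -1.1666%, i.e. -0.0117.

-0.0117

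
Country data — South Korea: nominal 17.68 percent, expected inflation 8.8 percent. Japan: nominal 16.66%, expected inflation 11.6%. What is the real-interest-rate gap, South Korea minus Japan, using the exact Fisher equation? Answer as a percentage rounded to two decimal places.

South Korea: (1 + 0.1768)/(1 + 0.0880) − 1 = 8.1618%
Japan: (1 + 0.1666)/(1 + 0.1160) − 1 = 4.5341%
Differential = 8.1618% − 4.5341% = 3.6277% → 3.63%.

3.63%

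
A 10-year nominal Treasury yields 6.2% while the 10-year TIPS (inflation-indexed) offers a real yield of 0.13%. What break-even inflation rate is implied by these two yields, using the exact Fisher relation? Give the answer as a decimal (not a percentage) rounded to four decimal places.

0.0606

(1 + π) = (1 + i)/(1 + r) = 1.06200 / 1.00130 = 1.060621
Break-even inflation = 1.060621 − 1 → 0.0606.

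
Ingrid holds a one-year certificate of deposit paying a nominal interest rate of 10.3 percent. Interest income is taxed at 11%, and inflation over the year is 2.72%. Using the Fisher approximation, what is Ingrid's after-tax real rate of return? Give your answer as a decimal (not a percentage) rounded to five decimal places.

After-tax nominal return = 10.3% × (1 − 0.11) = 9.1670%.
r ≈ 9.1670% − 2.72% → 0.06447.

0.06447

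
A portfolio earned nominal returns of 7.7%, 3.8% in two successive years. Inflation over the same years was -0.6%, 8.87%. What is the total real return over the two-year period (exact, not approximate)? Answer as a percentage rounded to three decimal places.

Nominal growth factor = 1.0770 × 1.0380 = 1.117926
Price-level growth factor = 0.9940 × 1.0887 = 1.082168
Real growth factor = 1.117926 / 1.082168 = 1.033043
Total real return = 1.033043 − 1 → 3.304%.

3.304%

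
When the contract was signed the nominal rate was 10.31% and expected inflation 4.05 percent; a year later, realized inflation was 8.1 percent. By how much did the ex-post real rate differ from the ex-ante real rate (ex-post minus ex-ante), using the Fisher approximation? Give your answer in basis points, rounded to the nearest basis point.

Ex-ante: 10.31% − 4.05% = 6.260%
Ex-post: 10.31% − 8.1% = 2.210%
Difference (ex-post − ex-ante) = -4.0500% → -405 basis points.

-405 basis points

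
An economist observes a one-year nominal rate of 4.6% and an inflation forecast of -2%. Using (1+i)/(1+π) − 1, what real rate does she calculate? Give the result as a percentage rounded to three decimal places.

By the Fisher relation, 1 + r = (1 + i)/(1 + π).
1 + r = 1.04600 / 0.98000 = 1.067347
r = 1.067347 − 1 = 6.7347%, i.e. 6.735%.

6.735%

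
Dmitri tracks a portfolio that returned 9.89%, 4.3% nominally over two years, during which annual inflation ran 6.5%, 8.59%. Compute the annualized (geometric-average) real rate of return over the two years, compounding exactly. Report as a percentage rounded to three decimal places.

-0.448%

Compound the nominal returns: 1.0989 × 1.0430 = 1.14615270.
Compound inflation: 1.0650 × 1.0859 = 1.15648350.
Deflate: 1.14615270 / 1.15648350 = 0.99106706.
Annualized real rate = 0.99106706^(1/2) − 1 = -0.4476% → -0.448%.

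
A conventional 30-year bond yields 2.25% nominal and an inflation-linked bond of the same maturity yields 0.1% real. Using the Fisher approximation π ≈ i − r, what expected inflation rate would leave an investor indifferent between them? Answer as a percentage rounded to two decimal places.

2.15%

π ≈ i − r = 2.25% − 0.1% → 2.15%.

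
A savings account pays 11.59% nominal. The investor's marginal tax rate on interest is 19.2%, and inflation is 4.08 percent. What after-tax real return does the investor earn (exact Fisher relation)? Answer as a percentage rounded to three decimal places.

5.078%

After-tax nominal return = 11.59% × (1 − 0.192) = 9.36472%.
1 + r = 1.0936472 / 1.04080 = 1.050776
After-tax real rate = 1.050776 − 1 → 5.078%.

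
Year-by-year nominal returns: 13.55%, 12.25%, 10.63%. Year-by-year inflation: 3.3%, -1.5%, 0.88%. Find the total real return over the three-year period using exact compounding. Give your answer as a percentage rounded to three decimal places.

37.374%

Compound the nominal returns: 1.1355 × 1.1225 × 1.1063 = 1.410089.
Compound inflation: 1.0330 × 0.9850 × 1.0088 = 1.026459.
Deflate: 1.410089 / 1.026459 = 1.373741.
Total real return = 1.373741 − 1 → 37.374%.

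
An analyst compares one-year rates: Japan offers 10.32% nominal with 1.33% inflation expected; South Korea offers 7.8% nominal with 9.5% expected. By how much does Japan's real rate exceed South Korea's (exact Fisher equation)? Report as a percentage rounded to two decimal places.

10.42%

Japan: (1 + 0.1032)/(1 + 0.0133) − 1 = 8.8720%
South Korea: (1 + 0.0780)/(1 + 0.0950) − 1 = -1.5525%
Differential = 8.8720% − (-1.5525%) = 10.4245% → 10.42%.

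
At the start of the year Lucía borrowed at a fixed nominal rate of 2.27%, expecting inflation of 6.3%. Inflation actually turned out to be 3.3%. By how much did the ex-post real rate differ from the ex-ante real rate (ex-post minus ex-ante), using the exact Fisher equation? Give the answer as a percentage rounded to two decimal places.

2.79%

Ex-ante: (1 + 0.0227)/(1 + 0.0630) − 1 = -3.7912%
Ex-post: (1 + 0.0227)/(1 + 0.0330) − 1 = -0.9971%
Difference (ex-post − ex-ante) = 2.7941% → 2.79%.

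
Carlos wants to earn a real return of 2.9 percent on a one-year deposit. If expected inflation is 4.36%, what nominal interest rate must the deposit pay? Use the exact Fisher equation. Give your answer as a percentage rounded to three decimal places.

(1 + i) = (1 + r)(1 + π) = 1.02900 × 1.04360 = 1.0738644
i = 1.0738644 − 1, so the required nominal rate is 7.386%.

7.386%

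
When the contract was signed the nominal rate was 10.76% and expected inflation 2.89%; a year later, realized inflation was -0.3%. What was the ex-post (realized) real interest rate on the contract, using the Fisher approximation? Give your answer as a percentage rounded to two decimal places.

Ex-post: 10.76% − (-0.3%) = 11.060%
So the realized real rate is 11.06%.

11.06%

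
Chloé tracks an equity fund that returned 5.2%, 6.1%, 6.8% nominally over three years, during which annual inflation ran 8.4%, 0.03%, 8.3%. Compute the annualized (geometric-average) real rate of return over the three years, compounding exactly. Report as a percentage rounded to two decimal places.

0.50%

Compound the nominal returns: 1.0520 × 1.0610 × 1.0680 = 1.19207170.
Compound inflation: 1.0840 × 1.0003 × 1.0830 = 1.17432419.
Deflate: 1.19207170 / 1.17432419 = 1.01511295.
Annualized real rate = 1.01511295^(1/3) − 1 = 0.5012% → 0.50%.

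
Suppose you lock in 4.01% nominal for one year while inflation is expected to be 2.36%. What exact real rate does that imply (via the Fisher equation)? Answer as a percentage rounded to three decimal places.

By the Fisher equation, 1 + r = (1 + i)/(1 + π).
1 + r = 1.04010 / 1.02360 = 1.016120
r = 1.016120 − 1 = 1.6120%, i.e. 1.612%.

1.612%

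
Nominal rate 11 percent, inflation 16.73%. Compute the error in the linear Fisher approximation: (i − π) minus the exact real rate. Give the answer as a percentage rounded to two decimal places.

Approximate: r ≈ 11.000% − 16.730% = -5.7300%
Exact: (1 + 0.1100)/(1 + 0.1673) − 1 = -4.9088%
Error = -5.7300% − (-4.9088%) = -0.8212% → -0.82%.

-0.82%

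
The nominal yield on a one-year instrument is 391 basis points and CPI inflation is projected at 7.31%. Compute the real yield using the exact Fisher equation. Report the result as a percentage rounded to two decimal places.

-3.17%

By the Fisher relation, 1 + r = (1 + i)/(1 + π).
1 + r = 1.03910 / 1.07310 = 0.968316
r = 0.968316 − 1 = -3.1684%, i.e. -3.17%.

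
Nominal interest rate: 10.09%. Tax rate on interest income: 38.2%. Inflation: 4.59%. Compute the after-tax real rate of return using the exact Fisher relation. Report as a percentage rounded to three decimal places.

After-tax nominal return = 10.09% × (1 − 0.382) = 6.23562%.
1 + r = 1.0623562 / 1.04590 = 1.015734
After-tax real rate = 1.015734 − 1 → 1.573%.

1.573%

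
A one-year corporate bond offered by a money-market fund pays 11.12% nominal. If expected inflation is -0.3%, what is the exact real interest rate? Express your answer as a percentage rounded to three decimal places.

1 + r = 1.11120 / 0.99700 = 1.114544
r = 1.114544 − 1 = 11.4544%, i.e. 11.454%.

11.454%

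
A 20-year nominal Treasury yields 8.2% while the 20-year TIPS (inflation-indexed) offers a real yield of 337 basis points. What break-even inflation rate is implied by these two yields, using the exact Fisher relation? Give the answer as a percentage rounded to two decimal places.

(1 + π) = (1 + i)/(1 + r) = 1.08200 / 1.03370 = 1.046725
Break-even inflation = 1.046725 − 1 → 4.67%.

4.67%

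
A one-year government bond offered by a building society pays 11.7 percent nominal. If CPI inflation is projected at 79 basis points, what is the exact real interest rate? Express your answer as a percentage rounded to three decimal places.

1 + r = 1.11700 / 1.00790 = 1.1082449
r = 1.1082449 − 1 = 10.82449%, i.e. 10.824%.

10.824%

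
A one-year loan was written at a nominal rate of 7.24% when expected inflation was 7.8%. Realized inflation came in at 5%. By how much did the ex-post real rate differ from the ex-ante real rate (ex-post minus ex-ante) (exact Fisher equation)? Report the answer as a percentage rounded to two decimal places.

2.65%

Ex-ante: (1 + 0.0724)/(1 + 0.0780) − 1 = -0.5195%
Ex-post: (1 + 0.0724)/(1 + 0.0500) − 1 = 2.1333%
Difference (ex-post − ex-ante) = 2.6528% → 2.65%.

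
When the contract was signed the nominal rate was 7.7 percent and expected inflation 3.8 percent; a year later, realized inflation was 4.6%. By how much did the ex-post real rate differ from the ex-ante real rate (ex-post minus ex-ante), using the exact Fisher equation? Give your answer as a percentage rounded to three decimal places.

Ex-ante: (1 + 0.0770)/(1 + 0.0380) − 1 = 3.7572%
Ex-post: (1 + 0.0770)/(1 + 0.0460) − 1 = 2.9637%
Difference (ex-post − ex-ante) = -0.7936% → -0.794%.

-0.794%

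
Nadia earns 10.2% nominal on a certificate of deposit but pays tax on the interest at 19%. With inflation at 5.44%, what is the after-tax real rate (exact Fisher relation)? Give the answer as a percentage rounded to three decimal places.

After-tax nominal return = 10.2% × (1 − 0.19) = 8.2620%.
1 + r = 1.08262 / 1.05440 = 1.026764
After-tax real rate = 1.026764 − 1 → 2.676%.

2.676%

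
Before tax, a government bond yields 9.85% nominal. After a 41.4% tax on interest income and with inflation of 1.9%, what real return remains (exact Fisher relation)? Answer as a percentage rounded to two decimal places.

3.80%

After-tax nominal return = 9.85% × (1 − 0.414) = 5.7721%.
1 + r = 1.057721 / 1.01900 = 1.037999
After-tax real rate = 1.037999 − 1 → 3.80%.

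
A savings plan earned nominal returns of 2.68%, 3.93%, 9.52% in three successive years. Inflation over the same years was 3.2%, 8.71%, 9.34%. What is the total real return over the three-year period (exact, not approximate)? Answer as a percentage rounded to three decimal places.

Compound the nominal returns: 1.0268 × 1.0393 × 1.0952 = 1.168746.
Compound inflation: 1.0320 × 1.0871 × 1.0934 = 1.226671.
Deflate: 1.168746 / 1.226671 = 0.952779.
Total real return = 0.952779 − 1 → -4.722%.

-4.722%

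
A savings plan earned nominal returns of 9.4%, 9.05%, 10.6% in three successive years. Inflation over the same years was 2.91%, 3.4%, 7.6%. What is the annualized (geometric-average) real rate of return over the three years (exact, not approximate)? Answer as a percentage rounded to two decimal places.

Nominal growth factor = 1.0940 × 1.0905 × 1.1060 = 1.31946574
Price-level growth factor = 1.0291 × 1.0340 × 1.0760 = 1.14496019
Real growth factor = 1.31946574 / 1.14496019 = 1.15241189
Annualized real rate = 1.15241189^(1/3) − 1 = 4.8421% → 4.84%.

4.84%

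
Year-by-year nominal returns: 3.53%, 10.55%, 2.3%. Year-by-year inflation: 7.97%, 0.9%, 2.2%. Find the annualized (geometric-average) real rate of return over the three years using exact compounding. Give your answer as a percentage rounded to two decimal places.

1.69%

Nominal growth factor = 1.0353 × 1.1055 × 1.0230 = 1.17084821
Price-level growth factor = 1.0797 × 1.0090 × 1.0220 = 1.11338448
Real growth factor = 1.17084821 / 1.11338448 = 1.05161175
Annualized real rate = 1.05161175^(1/3) − 1 = 1.6916% → 1.69%.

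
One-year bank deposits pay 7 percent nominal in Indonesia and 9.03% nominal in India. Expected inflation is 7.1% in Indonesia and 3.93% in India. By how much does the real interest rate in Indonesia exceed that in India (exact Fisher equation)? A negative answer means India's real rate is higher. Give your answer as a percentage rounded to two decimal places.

-5.00%

Indonesia: (1 + 0.0700)/(1 + 0.0710) − 1 = -0.0934%
India: (1 + 0.0903)/(1 + 0.0393) − 1 = 4.9071%
Differential = -0.0934% − 4.9071% = -5.0005% → -5.00%.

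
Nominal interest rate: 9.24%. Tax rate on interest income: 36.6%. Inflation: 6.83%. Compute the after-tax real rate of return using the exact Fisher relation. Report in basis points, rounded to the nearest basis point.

-91 basis points

After-tax nominal return = 9.24% × (1 − 0.366) = 5.85816%.
1 + r = 1.0585816 / 1.06830 = 0.990903
After-tax real rate = 0.990903 − 1 → -91 basis points.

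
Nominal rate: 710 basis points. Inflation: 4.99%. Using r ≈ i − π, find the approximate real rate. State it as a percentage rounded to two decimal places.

r ≈ i − π = 7.1% − 4.99% = 2.11%.

2.11%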